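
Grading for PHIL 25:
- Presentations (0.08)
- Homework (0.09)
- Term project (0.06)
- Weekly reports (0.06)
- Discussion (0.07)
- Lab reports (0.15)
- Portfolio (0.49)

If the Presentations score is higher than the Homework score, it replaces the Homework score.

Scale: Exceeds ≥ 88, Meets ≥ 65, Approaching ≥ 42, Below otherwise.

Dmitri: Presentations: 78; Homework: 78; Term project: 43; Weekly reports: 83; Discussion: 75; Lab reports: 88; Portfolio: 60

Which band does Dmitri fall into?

Meets

Presentations (78) ≤ Homework (78), so Homework stays at 78.
Weighted total:
  Presentations 78 × 0.08 = 6.24
  Homework 78 × 0.09 = 7.02
  Term project 43 × 0.06 = 2.58
  Weekly reports 83 × 0.06 = 4.98
  Discussion 75 × 0.07 = 5.25
  Lab reports 88 × 0.15 = 13.2
  Portfolio 60 × 0.49 = 29.4
Sum = 68.67
68.67 is ≥ 65 and < 88 → Meets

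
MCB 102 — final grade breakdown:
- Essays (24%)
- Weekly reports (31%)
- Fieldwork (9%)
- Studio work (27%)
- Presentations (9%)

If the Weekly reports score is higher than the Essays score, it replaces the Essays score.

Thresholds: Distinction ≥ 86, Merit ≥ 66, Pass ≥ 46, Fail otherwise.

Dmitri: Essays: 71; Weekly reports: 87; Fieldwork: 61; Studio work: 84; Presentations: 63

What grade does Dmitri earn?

Weekly reports (87) > Essays (71), so Essays counts as 87.
Weighted total:
  Essays 87 × 0.24 = 20.88
  Weekly reports 87 × 0.31 = 26.97
  Fieldwork 61 × 0.09 = 5.49
  Studio work 84 × 0.27 = 22.68
  Presentations 63 × 0.09 = 5.67
Sum = 81.69
81.69 is ≥ 66 and < 86 → Merit

Merit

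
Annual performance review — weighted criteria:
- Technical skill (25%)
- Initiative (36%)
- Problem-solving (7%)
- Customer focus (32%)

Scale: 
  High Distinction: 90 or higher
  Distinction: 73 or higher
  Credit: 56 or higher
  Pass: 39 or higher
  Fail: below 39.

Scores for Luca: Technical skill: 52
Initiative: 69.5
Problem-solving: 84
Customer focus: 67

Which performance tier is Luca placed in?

Credit

Weighted total:
  Technical skill 52 × 0.25 = 13
  Initiative 69.5 × 0.36 = 25.02
  Problem-solving 84 × 0.07 = 5.88
  Customer focus 67 × 0.32 = 21.44
Sum = 65.34
65.34 is ≥ 56 and < 73 → Credit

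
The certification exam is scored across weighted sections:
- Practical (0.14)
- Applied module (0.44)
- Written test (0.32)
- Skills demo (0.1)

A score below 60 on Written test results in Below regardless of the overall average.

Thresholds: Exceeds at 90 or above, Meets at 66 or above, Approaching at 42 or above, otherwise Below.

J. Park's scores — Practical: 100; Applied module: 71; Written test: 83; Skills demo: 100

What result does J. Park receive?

Meets

Written test score 83 ≥ 60: minimum met.
Weighted total:
  Practical 100 × 0.14 = 14
  Applied module 71 × 0.44 = 31.24
  Written test 83 × 0.32 = 26.56
  Skills demo 100 × 0.1 = 10
Sum = 81.8
81.8 is ≥ 66 and < 90 → Meets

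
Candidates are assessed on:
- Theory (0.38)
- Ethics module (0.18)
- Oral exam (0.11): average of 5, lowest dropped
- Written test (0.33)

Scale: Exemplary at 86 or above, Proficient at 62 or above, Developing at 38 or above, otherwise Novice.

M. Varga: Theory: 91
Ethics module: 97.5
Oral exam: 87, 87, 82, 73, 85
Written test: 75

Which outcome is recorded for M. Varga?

Oral exam: drop 73 → average of remaining 4 = 341/4 = 85.25
Weighted total:
  Theory 91 × 0.38 = 34.58
  Ethics module 97.5 × 0.18 = 17.55
  Oral exam 85.25 × 0.11 = 9.3775
  Written test 75 × 0.33 = 24.75
Sum = 86.2575
86.2575 ≥ 86 → Exemplary

Exemplary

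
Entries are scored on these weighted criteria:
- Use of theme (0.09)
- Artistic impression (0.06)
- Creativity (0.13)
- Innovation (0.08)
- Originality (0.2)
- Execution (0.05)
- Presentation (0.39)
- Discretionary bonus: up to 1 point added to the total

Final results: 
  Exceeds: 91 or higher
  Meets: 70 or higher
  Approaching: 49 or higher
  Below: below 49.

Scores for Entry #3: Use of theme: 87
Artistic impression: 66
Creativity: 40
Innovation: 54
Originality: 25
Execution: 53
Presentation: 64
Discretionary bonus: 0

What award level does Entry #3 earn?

Weighted total:
  Use of theme 87 × 0.09 = 7.83
  Artistic impression 66 × 0.06 = 3.96
  Creativity 40 × 0.13 = 5.2
  Innovation 54 × 0.08 = 4.32
  Originality 25 × 0.2 = 5
  Execution 53 × 0.05 = 2.65
  Presentation 64 × 0.39 = 24.96
Sum = 53.92
Discretionary bonus: 53.92 + 0 = 53.92
53.92 is ≥ 49 and < 70 → Approaching

Approaching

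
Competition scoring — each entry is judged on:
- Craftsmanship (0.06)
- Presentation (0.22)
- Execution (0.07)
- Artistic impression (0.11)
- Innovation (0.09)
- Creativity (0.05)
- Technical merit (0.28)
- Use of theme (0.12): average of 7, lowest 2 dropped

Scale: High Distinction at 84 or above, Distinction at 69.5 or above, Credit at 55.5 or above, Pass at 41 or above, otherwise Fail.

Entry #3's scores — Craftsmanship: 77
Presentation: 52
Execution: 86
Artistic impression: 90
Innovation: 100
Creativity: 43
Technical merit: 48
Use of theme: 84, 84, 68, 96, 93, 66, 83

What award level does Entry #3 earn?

Credit

Use of theme: drop 66, 68 → average of remaining 5 = 440/5 = 88
Weighted total:
  Craftsmanship 77 × 0.06 = 4.62
  Presentation 52 × 0.22 = 11.44
  Execution 86 × 0.07 = 6.02
  Artistic impression 90 × 0.11 = 9.9
  Innovation 100 × 0.09 = 9
  Creativity 43 × 0.05 = 2.15
  Technical merit 48 × 0.28 = 13.44
  Use of theme 88 × 0.12 = 10.56
Sum = 67.13
67.13 is ≥ 55.5 and < 69.5 → Credit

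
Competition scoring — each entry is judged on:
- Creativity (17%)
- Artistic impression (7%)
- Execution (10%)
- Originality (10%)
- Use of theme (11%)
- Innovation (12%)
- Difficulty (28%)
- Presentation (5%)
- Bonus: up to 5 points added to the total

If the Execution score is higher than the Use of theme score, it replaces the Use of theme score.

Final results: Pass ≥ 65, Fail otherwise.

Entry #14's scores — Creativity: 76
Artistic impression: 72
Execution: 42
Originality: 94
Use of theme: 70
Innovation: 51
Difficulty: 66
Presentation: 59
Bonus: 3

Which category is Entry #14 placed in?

Execution (42) ≤ Use of theme (70), so Use of theme stays at 70.
Weighted total:
  Creativity 76 × 0.17 = 12.92
  Artistic impression 72 × 0.07 = 5.04
  Execution 42 × 0.1 = 4.2
  Originality 94 × 0.1 = 9.4
  Use of theme 70 × 0.11 = 7.7
  Innovation 51 × 0.12 = 6.12
  Difficulty 66 × 0.28 = 18.48
  Presentation 59 × 0.05 = 2.95
Sum = 66.81
Bonus: 66.81 + 3 = 69.81
69.81 ≥ 65 → Pass

Pass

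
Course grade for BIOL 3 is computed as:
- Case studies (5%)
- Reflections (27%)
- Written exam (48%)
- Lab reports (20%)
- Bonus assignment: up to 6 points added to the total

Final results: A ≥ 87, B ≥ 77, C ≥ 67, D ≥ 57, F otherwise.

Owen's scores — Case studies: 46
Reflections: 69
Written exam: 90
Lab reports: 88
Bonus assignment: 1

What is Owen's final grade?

B

Weighted total:
  Case studies 46 × 0.05 = 2.3
  Reflections 69 × 0.27 = 18.63
  Written exam 90 × 0.48 = 43.2
  Lab reports 88 × 0.2 = 17.6
Sum = 81.73
Bonus assignment: 81.73 + 1 = 82.73
82.73 is ≥ 77 and < 87 → B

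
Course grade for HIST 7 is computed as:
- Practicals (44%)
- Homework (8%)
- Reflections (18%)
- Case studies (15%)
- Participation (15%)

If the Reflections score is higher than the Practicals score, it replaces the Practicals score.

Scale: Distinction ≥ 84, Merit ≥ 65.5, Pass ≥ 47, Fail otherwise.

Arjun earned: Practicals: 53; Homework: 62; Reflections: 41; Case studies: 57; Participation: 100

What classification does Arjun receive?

Reflections (41) ≤ Practicals (53), so Practicals stays at 53.
Weighted total:
  Practicals 53 × 0.44 = 23.32
  Homework 62 × 0.08 = 4.96
  Reflections 41 × 0.18 = 7.38
  Case studies 57 × 0.15 = 8.55
  Participation 100 × 0.15 = 15
Sum = 59.21
59.21 is ≥ 47 and < 65.5 → Pass

Pass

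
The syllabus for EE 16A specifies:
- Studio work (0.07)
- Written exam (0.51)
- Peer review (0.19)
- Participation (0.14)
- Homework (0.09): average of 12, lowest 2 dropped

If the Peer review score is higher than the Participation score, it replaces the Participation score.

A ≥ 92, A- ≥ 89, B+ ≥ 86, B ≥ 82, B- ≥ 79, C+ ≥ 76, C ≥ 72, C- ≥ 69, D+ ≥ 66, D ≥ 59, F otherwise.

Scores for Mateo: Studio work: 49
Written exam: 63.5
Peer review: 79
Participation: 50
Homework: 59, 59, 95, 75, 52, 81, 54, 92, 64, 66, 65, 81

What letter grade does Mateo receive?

D+

Homework: drop 52, 54 → average of remaining 10 = 737/10 = 73.7
Peer review (79) > Participation (50), so Participation counts as 79.
Weighted total:
  Studio work 49 × 0.07 = 3.43
  Written exam 63.5 × 0.51 = 32.385
  Peer review 79 × 0.19 = 15.01
  Participation 79 × 0.14 = 11.06
  Homework 73.7 × 0.09 = 6.633
Sum = 68.518
68.518 is ≥ 66 and < 69 → D+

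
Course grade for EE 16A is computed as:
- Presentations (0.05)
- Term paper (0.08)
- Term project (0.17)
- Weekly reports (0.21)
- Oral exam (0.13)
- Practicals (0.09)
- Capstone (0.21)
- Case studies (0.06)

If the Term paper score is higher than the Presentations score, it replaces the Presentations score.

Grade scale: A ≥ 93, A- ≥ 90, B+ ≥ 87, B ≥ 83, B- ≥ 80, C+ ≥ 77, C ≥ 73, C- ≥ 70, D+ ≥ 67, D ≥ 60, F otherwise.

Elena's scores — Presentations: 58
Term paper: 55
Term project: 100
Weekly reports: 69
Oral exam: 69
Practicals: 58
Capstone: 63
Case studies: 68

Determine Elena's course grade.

C-

Term paper (55) ≤ Presentations (58), so Presentations stays at 58.
Weighted total:
  Presentations 58 × 0.05 = 2.9
  Term paper 55 × 0.08 = 4.4
  Term project 100 × 0.17 = 17
  Weekly reports 69 × 0.21 = 14.49
  Oral exam 69 × 0.13 = 8.97
  Practicals 58 × 0.09 = 5.22
  Capstone 63 × 0.21 = 13.23
  Case studies 68 × 0.06 = 4.08
Sum = 70.29
70.29 is ≥ 70 and < 73 → C-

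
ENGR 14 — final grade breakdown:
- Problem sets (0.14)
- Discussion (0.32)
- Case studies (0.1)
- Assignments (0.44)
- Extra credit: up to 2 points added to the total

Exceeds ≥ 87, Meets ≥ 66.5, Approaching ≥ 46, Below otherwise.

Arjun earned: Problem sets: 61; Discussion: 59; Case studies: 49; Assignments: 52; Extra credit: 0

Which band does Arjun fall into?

Approaching

Weighted total:
  Problem sets 61 × 0.14 = 8.54
  Discussion 59 × 0.32 = 18.88
  Case studies 49 × 0.1 = 4.9
  Assignments 52 × 0.44 = 22.88
Sum = 55.2
Extra credit: 55.2 + 0 = 55.2
55.2 is ≥ 46 and < 66.5 → Approaching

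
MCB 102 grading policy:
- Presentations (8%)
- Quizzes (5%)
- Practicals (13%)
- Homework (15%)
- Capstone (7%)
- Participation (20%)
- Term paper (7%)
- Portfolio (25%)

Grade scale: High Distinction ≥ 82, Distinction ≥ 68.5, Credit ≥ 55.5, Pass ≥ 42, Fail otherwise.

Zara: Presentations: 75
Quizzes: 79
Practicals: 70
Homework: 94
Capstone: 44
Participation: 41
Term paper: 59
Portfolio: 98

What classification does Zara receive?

Distinction

Weighted total:
  Presentations 75 × 0.08 = 6
  Quizzes 79 × 0.05 = 3.95
  Practicals 70 × 0.13 = 9.1
  Homework 94 × 0.15 = 14.1
  Capstone 44 × 0.07 = 3.08
  Participation 41 × 0.2 = 8.2
  Term paper 59 × 0.07 = 4.13
  Portfolio 98 × 0.25 = 24.5
Sum = 73.06
73.06 is ≥ 68.5 and < 82 → Distinction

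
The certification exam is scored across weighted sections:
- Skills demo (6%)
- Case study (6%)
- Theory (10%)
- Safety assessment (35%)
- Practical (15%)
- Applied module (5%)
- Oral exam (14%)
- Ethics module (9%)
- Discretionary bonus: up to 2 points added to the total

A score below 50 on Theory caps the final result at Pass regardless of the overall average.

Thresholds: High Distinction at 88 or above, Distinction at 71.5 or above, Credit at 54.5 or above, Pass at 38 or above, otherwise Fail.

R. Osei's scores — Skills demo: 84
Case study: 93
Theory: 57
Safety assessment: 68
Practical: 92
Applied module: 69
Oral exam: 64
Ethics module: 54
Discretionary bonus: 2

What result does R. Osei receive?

Distinction

Theory score 57 ≥ 50: minimum met.
Weighted total:
  Skills demo 84 × 0.06 = 5.04
  Case study 93 × 0.06 = 5.58
  Theory 57 × 0.1 = 5.7
  Safety assessment 68 × 0.35 = 23.8
  Practical 92 × 0.15 = 13.8
  Applied module 69 × 0.05 = 3.45
  Oral exam 64 × 0.14 = 8.96
  Ethics module 54 × 0.09 = 4.86
Sum = 71.19
Discretionary bonus: 71.19 + 2 = 73.19
73.19 is ≥ 71.5 and < 88 → Distinction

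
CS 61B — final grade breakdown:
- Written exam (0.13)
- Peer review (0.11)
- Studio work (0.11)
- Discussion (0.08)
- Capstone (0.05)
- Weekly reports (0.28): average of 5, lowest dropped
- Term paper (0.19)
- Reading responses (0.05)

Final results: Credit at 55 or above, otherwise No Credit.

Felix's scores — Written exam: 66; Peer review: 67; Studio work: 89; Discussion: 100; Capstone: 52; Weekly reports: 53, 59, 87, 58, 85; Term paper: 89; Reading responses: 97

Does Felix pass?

Weekly reports: drop 53 → average of remaining 4 = 289/4 = 72.25
Weighted total:
  Written exam 66 × 0.13 = 8.58
  Peer review 67 × 0.11 = 7.37
  Studio work 89 × 0.11 = 9.79
  Discussion 100 × 0.08 = 8
  Capstone 52 × 0.05 = 2.6
  Weekly reports 72.25 × 0.28 = 20.23
  Term paper 89 × 0.19 = 16.91
  Reading responses 97 × 0.05 = 4.85
Sum = 78.33
78.33 ≥ 55 → Credit

Credit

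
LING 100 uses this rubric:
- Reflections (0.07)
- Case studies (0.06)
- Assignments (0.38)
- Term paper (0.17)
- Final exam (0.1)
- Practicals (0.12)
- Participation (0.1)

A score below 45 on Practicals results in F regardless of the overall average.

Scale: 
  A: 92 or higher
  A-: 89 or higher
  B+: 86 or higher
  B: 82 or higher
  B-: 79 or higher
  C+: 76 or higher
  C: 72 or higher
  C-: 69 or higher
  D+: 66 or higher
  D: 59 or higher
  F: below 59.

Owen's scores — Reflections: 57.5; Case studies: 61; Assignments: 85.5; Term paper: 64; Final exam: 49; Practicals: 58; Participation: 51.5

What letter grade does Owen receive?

D+

Practicals score 58 ≥ 45: minimum met.
Weighted total:
  Reflections 57.5 × 0.07 = 4.025
  Case studies 61 × 0.06 = 3.66
  Assignments 85.5 × 0.38 = 32.49
  Term paper 64 × 0.17 = 10.88
  Final exam 49 × 0.1 = 4.9
  Practicals 58 × 0.12 = 6.96
  Participation 51.5 × 0.1 = 5.15
Sum = 68.065
68.065 is ≥ 66 and < 69 → D+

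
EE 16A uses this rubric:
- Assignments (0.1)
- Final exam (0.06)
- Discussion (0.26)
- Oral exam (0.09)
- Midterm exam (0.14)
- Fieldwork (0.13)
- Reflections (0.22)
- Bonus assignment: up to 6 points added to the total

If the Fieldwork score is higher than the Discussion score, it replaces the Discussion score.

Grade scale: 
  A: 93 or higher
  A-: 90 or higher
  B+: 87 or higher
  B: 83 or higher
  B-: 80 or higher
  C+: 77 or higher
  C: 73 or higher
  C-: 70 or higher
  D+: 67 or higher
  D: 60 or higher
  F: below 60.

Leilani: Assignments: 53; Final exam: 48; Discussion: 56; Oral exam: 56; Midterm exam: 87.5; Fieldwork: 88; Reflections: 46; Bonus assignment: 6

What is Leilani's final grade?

Fieldwork (88) > Discussion (56), so Discussion counts as 88.
Weighted total:
  Assignments 53 × 0.1 = 5.3
  Final exam 48 × 0.06 = 2.88
  Discussion 88 × 0.26 = 22.88
  Oral exam 56 × 0.09 = 5.04
  Midterm exam 87.5 × 0.14 = 12.25
  Fieldwork 88 × 0.13 = 11.44
  Reflections 46 × 0.22 = 10.12
Sum = 69.91
Bonus assignment: 69.91 + 6 = 75.91
75.91 is ≥ 73 and < 77 → C

C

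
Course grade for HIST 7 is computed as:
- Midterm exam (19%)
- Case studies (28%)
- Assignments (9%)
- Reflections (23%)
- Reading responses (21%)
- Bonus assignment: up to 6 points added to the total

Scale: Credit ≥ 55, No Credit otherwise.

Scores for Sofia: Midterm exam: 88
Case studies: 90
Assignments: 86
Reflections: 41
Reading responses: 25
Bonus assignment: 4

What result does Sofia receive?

Weighted total:
  Midterm exam 88 × 0.19 = 16.72
  Case studies 90 × 0.28 = 25.2
  Assignments 86 × 0.09 = 7.74
  Reflections 41 × 0.23 = 9.43
  Reading responses 25 × 0.21 = 5.25
Sum = 64.34
Bonus assignment: 64.34 + 4 = 68.34
68.34 ≥ 55 → Credit

Credit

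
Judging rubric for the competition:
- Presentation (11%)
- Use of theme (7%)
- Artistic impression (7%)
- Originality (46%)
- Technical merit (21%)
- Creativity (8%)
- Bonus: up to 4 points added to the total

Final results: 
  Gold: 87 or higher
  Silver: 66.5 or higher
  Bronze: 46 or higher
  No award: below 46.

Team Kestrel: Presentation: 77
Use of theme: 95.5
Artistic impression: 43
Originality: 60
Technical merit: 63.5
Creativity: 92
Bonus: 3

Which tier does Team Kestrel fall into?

Weighted total:
  Presentation 77 × 0.11 = 8.47
  Use of theme 95.5 × 0.07 = 6.685
  Artistic impression 43 × 0.07 = 3.01
  Originality 60 × 0.46 = 27.6
  Technical merit 63.5 × 0.21 = 13.335
  Creativity 92 × 0.08 = 7.36
Sum = 66.46
Bonus: 66.46 + 3 = 69.46
69.46 is ≥ 66.5 and < 87 → Silver

Silver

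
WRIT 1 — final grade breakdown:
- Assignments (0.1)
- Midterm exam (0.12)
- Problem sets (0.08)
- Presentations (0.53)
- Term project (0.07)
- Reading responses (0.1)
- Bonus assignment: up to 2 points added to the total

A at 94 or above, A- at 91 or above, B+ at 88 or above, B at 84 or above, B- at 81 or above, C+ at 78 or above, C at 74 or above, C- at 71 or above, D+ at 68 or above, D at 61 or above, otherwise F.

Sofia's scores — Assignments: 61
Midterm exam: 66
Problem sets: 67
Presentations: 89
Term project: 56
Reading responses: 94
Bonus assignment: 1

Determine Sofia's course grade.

C+

Weighted total:
  Assignments 61 × 0.1 = 6.1
  Midterm exam 66 × 0.12 = 7.92
  Problem sets 67 × 0.08 = 5.36
  Presentations 89 × 0.53 = 47.17
  Term project 56 × 0.07 = 3.92
  Reading responses 94 × 0.1 = 9.4
Sum = 79.87
Bonus assignment: 79.87 + 1 = 80.87
80.87 is ≥ 78 and < 81 → C+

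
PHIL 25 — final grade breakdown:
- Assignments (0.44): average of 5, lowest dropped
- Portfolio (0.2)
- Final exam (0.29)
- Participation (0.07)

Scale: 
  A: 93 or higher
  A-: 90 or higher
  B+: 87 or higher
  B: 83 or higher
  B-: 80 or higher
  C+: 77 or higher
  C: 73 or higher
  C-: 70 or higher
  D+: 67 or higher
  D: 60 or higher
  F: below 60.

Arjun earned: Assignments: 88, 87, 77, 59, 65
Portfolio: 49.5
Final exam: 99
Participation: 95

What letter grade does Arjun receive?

B-

Assignments: drop 59 → average of remaining 4 = 317/4 = 79.25
Weighted total:
  Assignments 79.25 × 0.44 = 34.87
  Portfolio 49.5 × 0.2 = 9.9
  Final exam 99 × 0.29 = 28.71
  Participation 95 × 0.07 = 6.65
Sum = 80.13
80.13 is ≥ 80 and < 83 → B-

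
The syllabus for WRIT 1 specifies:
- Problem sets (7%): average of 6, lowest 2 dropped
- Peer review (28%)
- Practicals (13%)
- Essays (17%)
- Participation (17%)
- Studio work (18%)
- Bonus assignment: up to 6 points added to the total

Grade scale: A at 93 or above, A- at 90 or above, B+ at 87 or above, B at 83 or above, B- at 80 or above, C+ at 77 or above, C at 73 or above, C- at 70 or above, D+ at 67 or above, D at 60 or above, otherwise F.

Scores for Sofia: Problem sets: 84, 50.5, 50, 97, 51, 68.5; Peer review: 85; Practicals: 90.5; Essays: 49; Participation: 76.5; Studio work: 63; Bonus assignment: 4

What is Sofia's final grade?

C+

Problem sets: drop 50, 50.5 → average of remaining 4 = 300.5/4 = 75.125
Weighted total:
  Problem sets 75.125 × 0.07 = 5.25875
  Peer review 85 × 0.28 = 23.8
  Practicals 90.5 × 0.13 = 11.765
  Essays 49 × 0.17 = 8.33
  Participation 76.5 × 0.17 = 13.005
  Studio work 63 × 0.18 = 11.34
Sum = 73.49875
Bonus assignment: 73.49875 + 4 = 77.49875
77.49875 is ≥ 77 and < 80 → C+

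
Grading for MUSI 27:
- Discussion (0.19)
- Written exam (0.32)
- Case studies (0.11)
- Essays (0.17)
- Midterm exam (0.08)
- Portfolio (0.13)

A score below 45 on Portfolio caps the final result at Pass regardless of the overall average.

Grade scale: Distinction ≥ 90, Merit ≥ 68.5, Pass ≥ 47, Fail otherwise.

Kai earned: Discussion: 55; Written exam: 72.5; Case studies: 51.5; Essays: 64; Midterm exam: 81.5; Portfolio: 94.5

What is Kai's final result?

Portfolio score 94.5 ≥ 45: minimum met.
Weighted total:
  Discussion 55 × 0.19 = 10.45
  Written exam 72.5 × 0.32 = 23.2
  Case studies 51.5 × 0.11 = 5.665
  Essays 64 × 0.17 = 10.88
  Midterm exam 81.5 × 0.08 = 6.52
  Portfolio 94.5 × 0.13 = 12.285
Sum = 69
69 is ≥ 68.5 and < 90 → Merit

Merit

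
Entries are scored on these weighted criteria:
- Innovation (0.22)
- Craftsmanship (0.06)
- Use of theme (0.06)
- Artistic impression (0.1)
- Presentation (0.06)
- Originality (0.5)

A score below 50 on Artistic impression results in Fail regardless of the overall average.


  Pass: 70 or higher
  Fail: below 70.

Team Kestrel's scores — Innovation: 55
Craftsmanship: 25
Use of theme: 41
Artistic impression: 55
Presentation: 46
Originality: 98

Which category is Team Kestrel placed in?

Artistic impression score 55 ≥ 50: minimum met.
Weighted total:
  Innovation 55 × 0.22 = 12.1
  Craftsmanship 25 × 0.06 = 1.5
  Use of theme 41 × 0.06 = 2.46
  Artistic impression 55 × 0.1 = 5.5
  Presentation 46 × 0.06 = 2.76
  Originality 98 × 0.5 = 49
Sum = 73.32
73.32 ≥ 70 → Pass

Pass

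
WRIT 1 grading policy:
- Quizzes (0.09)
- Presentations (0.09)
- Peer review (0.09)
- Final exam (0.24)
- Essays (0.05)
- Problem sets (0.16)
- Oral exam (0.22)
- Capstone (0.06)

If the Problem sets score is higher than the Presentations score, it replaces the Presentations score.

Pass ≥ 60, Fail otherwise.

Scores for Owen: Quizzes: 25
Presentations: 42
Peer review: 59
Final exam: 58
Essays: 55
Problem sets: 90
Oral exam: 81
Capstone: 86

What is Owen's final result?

Pass

Problem sets (90) > Presentations (42), so Presentations counts as 90.
Weighted total:
  Quizzes 25 × 0.09 = 2.25
  Presentations 90 × 0.09 = 8.1
  Peer review 59 × 0.09 = 5.31
  Final exam 58 × 0.24 = 13.92
  Essays 55 × 0.05 = 2.75
  Problem sets 90 × 0.16 = 14.4
  Oral exam 81 × 0.22 = 17.82
  Capstone 86 × 0.06 = 5.16
Sum = 69.71
69.71 ≥ 60 → Pass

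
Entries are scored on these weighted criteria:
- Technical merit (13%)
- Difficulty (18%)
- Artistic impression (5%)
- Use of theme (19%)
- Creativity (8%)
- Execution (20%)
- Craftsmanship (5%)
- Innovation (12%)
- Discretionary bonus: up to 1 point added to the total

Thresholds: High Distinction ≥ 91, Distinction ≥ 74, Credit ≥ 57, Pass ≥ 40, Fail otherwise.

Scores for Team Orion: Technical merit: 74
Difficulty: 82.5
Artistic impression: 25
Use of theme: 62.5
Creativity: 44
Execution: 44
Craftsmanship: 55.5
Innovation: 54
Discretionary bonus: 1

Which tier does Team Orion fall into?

Credit

Weighted total:
  Technical merit 74 × 0.13 = 9.62
  Difficulty 82.5 × 0.18 = 14.85
  Artistic impression 25 × 0.05 = 1.25
  Use of theme 62.5 × 0.19 = 11.875
  Creativity 44 × 0.08 = 3.52
  Execution 44 × 0.2 = 8.8
  Craftsmanship 55.5 × 0.05 = 2.775
  Innovation 54 × 0.12 = 6.48
Sum = 59.17
Discretionary bonus: 59.17 + 1 = 60.17
60.17 is ≥ 57 and < 74 → Credit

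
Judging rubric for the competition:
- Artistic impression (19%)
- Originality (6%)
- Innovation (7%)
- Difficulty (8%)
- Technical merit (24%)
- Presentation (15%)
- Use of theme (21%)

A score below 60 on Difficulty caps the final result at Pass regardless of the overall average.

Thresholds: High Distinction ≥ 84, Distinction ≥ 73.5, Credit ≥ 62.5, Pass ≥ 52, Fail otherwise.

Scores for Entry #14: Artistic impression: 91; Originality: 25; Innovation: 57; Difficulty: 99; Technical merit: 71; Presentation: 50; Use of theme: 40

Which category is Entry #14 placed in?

Difficulty score 99 ≥ 60: minimum met.
Weighted total:
  Artistic impression 91 × 0.19 = 17.29
  Originality 25 × 0.06 = 1.5
  Innovation 57 × 0.07 = 3.99
  Difficulty 99 × 0.08 = 7.92
  Technical merit 71 × 0.24 = 17.04
  Presentation 50 × 0.15 = 7.5
  Use of theme 40 × 0.21 = 8.4
Sum = 63.64
63.64 is ≥ 62.5 and < 73.5 → Credit

Credit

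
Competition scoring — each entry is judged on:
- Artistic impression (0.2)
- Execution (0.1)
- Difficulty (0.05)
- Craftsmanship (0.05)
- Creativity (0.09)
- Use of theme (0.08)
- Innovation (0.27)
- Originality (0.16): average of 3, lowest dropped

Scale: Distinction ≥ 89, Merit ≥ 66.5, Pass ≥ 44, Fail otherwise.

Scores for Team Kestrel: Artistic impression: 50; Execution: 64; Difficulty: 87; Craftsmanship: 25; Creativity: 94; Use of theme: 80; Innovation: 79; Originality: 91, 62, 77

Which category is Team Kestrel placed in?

Merit

Originality: drop 62 → average of remaining 2 = 168/2 = 84
Weighted total:
  Artistic impression 50 × 0.2 = 10
  Execution 64 × 0.1 = 6.4
  Difficulty 87 × 0.05 = 4.35
  Craftsmanship 25 × 0.05 = 1.25
  Creativity 94 × 0.09 = 8.46
  Use of theme 80 × 0.08 = 6.4
  Innovation 79 × 0.27 = 21.33
  Originality 84 × 0.16 = 13.44
Sum = 71.63
71.63 is ≥ 66.5 and < 89 → Merit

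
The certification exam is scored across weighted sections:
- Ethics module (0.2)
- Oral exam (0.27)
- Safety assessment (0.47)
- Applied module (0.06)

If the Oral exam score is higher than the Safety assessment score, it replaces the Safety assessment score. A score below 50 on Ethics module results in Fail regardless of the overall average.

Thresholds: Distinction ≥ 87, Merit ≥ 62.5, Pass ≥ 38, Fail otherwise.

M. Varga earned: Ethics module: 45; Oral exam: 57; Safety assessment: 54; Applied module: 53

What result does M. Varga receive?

Fail

Oral exam (57) > Safety assessment (54), so Safety assessment counts as 57.
Ethics module score 45 < 50: minimum not met.
Weighted total:
  Ethics module 45 × 0.2 = 9
  Oral exam 57 × 0.27 = 15.39
  Safety assessment 57 × 0.47 = 26.79
  Applied module 53 × 0.06 = 3.18
Sum = 54.36
Because the Ethics module minimum was not met, the result is Fail.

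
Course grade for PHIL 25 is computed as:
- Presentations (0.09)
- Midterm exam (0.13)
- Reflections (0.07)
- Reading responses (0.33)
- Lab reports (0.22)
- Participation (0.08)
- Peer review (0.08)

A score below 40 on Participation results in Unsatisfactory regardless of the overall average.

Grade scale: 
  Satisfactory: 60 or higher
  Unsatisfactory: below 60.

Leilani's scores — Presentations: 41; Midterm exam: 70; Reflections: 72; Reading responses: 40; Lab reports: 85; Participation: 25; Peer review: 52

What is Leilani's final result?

Unsatisfactory

Participation score 25 < 40: minimum not met.
Weighted total:
  Presentations 41 × 0.09 = 3.69
  Midterm exam 70 × 0.13 = 9.1
  Reflections 72 × 0.07 = 5.04
  Reading responses 40 × 0.33 = 13.2
  Lab reports 85 × 0.22 = 18.7
  Participation 25 × 0.08 = 2
  Peer review 52 × 0.08 = 4.16
Sum = 55.89
Because the Participation minimum was not met, the result is Unsatisfactory.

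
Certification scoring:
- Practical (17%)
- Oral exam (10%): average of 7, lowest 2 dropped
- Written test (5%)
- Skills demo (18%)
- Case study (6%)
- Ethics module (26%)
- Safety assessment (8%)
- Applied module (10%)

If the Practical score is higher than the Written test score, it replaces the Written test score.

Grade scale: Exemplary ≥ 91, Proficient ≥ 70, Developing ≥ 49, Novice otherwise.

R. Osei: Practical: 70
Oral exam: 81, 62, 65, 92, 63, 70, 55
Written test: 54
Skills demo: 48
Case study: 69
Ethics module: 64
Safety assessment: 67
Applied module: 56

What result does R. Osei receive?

Oral exam: drop 55, 62 → average of remaining 5 = 371/5 = 74.2
Practical (70) > Written test (54), so Written test counts as 70.
Weighted total:
  Practical 70 × 0.17 = 11.9
  Oral exam 74.2 × 0.1 = 7.42
  Written test 70 × 0.05 = 3.5
  Skills demo 48 × 0.18 = 8.64
  Case study 69 × 0.06 = 4.14
  Ethics module 64 × 0.26 = 16.64
  Safety assessment 67 × 0.08 = 5.36
  Applied module 56 × 0.1 = 5.6
Sum = 63.2
63.2 is ≥ 49 and < 70 → Developing

Developing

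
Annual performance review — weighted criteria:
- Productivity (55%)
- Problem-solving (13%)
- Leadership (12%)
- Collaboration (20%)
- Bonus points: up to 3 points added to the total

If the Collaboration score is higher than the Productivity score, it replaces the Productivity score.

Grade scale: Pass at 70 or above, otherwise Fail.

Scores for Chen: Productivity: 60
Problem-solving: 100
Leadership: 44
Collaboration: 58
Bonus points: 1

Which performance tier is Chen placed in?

Collaboration (58) ≤ Productivity (60), so Productivity stays at 60.
Weighted total:
  Productivity 60 × 0.55 = 33
  Problem-solving 100 × 0.13 = 13
  Leadership 44 × 0.12 = 5.28
  Collaboration 58 × 0.2 = 11.6
Sum = 62.88
Bonus points: 62.88 + 1 = 63.88
63.88 < 70 → Fail

Fail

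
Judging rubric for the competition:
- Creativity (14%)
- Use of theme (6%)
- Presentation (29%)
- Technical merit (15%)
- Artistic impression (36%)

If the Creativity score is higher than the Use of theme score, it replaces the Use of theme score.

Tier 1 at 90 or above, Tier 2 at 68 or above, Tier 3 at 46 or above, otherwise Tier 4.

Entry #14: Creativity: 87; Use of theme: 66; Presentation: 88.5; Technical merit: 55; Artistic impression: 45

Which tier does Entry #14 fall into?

Creativity (87) > Use of theme (66), so Use of theme counts as 87.
Weighted total:
  Creativity 87 × 0.14 = 12.18
  Use of theme 87 × 0.06 = 5.22
  Presentation 88.5 × 0.29 = 25.665
  Technical merit 55 × 0.15 = 8.25
  Artistic impression 45 × 0.36 = 16.2
Sum = 67.515
67.515 is ≥ 46 and < 68 → Tier 3

Tier 3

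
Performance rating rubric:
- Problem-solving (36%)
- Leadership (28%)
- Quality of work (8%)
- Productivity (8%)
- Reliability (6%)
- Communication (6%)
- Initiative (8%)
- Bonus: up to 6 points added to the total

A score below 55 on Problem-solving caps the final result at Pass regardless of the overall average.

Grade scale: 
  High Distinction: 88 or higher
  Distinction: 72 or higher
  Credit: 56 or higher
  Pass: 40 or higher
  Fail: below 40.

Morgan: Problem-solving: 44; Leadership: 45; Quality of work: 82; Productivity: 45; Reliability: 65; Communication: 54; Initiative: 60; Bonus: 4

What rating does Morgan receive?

Pass

Problem-solving score 44 < 55: minimum not met.
Weighted total:
  Problem-solving 44 × 0.36 = 15.84
  Leadership 45 × 0.28 = 12.6
  Quality of work 82 × 0.08 = 6.56
  Productivity 45 × 0.08 = 3.6
  Reliability 65 × 0.06 = 3.9
  Communication 54 × 0.06 = 3.24
  Initiative 60 × 0.08 = 4.8
Sum = 50.54
Bonus: 50.54 + 4 = 54.54
54.54 would be Pass; cap at Pass applies → Pass.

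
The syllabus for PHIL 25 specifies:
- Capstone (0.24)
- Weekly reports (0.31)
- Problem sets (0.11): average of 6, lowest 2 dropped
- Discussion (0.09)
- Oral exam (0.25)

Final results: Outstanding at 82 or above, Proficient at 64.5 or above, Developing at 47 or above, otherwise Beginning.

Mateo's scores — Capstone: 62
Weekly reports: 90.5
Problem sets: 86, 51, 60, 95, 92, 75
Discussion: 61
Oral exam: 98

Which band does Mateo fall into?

Outstanding

Problem sets: drop 51, 60 → average of remaining 4 = 348/4 = 87
Weighted total:
  Capstone 62 × 0.24 = 14.88
  Weekly reports 90.5 × 0.31 = 28.055
  Problem sets 87 × 0.11 = 9.57
  Discussion 61 × 0.09 = 5.49
  Oral exam 98 × 0.25 = 24.5
Sum = 82.495
82.495 ≥ 82 → Outstanding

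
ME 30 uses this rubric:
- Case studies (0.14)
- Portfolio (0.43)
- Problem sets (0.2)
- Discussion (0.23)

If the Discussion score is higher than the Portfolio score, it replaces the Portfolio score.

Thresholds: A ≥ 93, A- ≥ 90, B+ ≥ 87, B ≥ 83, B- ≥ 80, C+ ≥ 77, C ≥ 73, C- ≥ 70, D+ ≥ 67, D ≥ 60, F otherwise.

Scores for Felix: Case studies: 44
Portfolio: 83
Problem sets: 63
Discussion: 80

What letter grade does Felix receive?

C-

Discussion (80) ≤ Portfolio (83), so Portfolio stays at 83.
Weighted total:
  Case studies 44 × 0.14 = 6.16
  Portfolio 83 × 0.43 = 35.69
  Problem sets 63 × 0.2 = 12.6
  Discussion 80 × 0.23 = 18.4
Sum = 72.85
72.85 is ≥ 70 and < 73 → C-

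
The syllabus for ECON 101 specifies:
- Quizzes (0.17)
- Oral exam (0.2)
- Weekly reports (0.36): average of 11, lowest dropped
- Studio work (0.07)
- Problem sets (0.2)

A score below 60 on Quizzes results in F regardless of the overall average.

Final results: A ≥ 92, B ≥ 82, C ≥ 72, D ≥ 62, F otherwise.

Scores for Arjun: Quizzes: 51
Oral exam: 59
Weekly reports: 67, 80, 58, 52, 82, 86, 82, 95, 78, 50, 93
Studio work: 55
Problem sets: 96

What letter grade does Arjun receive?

Weekly reports: drop 50 → average of remaining 10 = 773/10 = 77.3
Quizzes score 51 < 60: minimum not met.
Weighted total:
  Quizzes 51 × 0.17 = 8.67
  Oral exam 59 × 0.2 = 11.8
  Weekly reports 77.3 × 0.36 = 27.828
  Studio work 55 × 0.07 = 3.85
  Problem sets 96 × 0.2 = 19.2
Sum = 71.348
Because the Quizzes minimum was not met, the result is F.

F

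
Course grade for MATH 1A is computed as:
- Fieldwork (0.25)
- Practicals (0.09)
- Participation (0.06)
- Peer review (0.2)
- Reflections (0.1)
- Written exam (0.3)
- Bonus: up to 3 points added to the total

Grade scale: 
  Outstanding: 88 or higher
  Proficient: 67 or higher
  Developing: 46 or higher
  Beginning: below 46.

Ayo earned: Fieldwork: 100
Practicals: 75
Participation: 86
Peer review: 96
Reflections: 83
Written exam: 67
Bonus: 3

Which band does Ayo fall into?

Weighted total:
  Fieldwork 100 × 0.25 = 25
  Practicals 75 × 0.09 = 6.75
  Participation 86 × 0.06 = 5.16
  Peer review 96 × 0.2 = 19.2
  Reflections 83 × 0.1 = 8.3
  Written exam 67 × 0.3 = 20.1
Sum = 84.51
Bonus: 84.51 + 3 = 87.51
87.51 is ≥ 67 and < 88 → Proficient

Proficient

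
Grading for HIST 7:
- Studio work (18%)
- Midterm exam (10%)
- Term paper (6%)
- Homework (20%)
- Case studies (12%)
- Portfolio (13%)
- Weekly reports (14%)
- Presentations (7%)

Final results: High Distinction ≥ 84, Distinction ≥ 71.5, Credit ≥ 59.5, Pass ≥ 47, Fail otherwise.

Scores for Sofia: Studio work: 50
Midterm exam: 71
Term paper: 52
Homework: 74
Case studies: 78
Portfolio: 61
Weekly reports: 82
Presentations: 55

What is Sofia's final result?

Credit

Weighted total:
  Studio work 50 × 0.18 = 9
  Midterm exam 71 × 0.1 = 7.1
  Term paper 52 × 0.06 = 3.12
  Homework 74 × 0.2 = 14.8
  Case studies 78 × 0.12 = 9.36
  Portfolio 61 × 0.13 = 7.93
  Weekly reports 82 × 0.14 = 11.48
  Presentations 55 × 0.07 = 3.85
Sum = 66.64
66.64 is ≥ 59.5 and < 71.5 → Credit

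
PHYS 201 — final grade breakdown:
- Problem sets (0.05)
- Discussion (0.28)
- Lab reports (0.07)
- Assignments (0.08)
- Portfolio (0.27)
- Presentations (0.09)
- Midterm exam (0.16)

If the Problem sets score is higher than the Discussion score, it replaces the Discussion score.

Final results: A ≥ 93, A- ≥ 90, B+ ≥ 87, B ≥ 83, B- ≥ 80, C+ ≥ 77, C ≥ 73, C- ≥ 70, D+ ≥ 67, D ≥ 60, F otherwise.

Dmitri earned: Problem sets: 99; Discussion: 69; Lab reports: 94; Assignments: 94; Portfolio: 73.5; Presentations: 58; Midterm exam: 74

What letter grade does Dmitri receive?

Problem sets (99) > Discussion (69), so Discussion counts as 99.
Weighted total:
  Problem sets 99 × 0.05 = 4.95
  Discussion 99 × 0.28 = 27.72
  Lab reports 94 × 0.07 = 6.58
  Assignments 94 × 0.08 = 7.52
  Portfolio 73.5 × 0.27 = 19.845
  Presentations 58 × 0.09 = 5.22
  Midterm exam 74 × 0.16 = 11.84
Sum = 83.675
83.675 is ≥ 83 and < 87 → B

B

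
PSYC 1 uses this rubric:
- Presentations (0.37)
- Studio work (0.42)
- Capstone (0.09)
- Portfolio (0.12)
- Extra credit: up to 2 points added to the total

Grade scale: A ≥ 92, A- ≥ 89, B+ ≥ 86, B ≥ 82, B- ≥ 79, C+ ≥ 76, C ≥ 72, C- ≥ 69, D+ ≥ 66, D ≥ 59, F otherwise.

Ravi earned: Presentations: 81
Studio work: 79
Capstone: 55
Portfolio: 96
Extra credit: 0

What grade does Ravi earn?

B-

Weighted total:
  Presentations 81 × 0.37 = 29.97
  Studio work 79 × 0.42 = 33.18
  Capstone 55 × 0.09 = 4.95
  Portfolio 96 × 0.12 = 11.52
Sum = 79.62
Extra credit: 79.62 + 0 = 79.62
79.62 is ≥ 79 and < 82 → B-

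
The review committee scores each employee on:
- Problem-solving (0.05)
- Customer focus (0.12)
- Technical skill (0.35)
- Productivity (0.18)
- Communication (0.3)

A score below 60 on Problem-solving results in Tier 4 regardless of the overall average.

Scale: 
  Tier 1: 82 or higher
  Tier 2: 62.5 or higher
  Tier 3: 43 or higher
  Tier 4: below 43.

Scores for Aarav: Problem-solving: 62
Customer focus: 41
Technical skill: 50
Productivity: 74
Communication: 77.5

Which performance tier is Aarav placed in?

Problem-solving score 62 ≥ 60: minimum met.
Weighted total:
  Problem-solving 62 × 0.05 = 3.1
  Customer focus 41 × 0.12 = 4.92
  Technical skill 50 × 0.35 = 17.5
  Productivity 74 × 0.18 = 13.32
  Communication 77.5 × 0.3 = 23.25
Sum = 62.09
62.09 is ≥ 43 and < 62.5 → Tier 3

Tier 3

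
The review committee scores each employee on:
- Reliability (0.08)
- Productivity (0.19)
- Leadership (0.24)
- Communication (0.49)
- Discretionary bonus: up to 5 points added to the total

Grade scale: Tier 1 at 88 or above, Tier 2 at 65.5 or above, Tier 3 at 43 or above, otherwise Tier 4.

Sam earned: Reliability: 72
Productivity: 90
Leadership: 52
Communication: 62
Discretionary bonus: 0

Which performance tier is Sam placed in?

Tier 2

Weighted total:
  Reliability 72 × 0.08 = 5.76
  Productivity 90 × 0.19 = 17.1
  Leadership 52 × 0.24 = 12.48
  Communication 62 × 0.49 = 30.38
Sum = 65.72
Discretionary bonus: 65.72 + 0 = 65.72
65.72 is ≥ 65.5 and < 88 → Tier 2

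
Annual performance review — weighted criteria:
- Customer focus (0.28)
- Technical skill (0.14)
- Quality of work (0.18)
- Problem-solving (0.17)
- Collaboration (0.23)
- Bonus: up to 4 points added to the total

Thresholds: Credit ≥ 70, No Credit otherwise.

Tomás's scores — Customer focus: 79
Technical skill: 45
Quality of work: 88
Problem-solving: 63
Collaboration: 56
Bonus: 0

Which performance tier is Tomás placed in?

No Credit

Weighted total:
  Customer focus 79 × 0.28 = 22.12
  Technical skill 45 × 0.14 = 6.3
  Quality of work 88 × 0.18 = 15.84
  Problem-solving 63 × 0.17 = 10.71
  Collaboration 56 × 0.23 = 12.88
Sum = 67.85
Bonus: 67.85 + 0 = 67.85
67.85 < 70 → No Credit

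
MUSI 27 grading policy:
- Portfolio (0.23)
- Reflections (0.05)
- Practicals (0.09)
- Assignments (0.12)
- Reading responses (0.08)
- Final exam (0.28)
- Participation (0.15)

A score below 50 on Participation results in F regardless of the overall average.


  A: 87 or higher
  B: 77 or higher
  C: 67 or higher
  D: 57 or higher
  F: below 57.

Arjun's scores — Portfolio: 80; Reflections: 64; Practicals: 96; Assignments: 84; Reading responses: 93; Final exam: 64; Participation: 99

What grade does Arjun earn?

B

Participation score 99 ≥ 50: minimum met.
Weighted total:
  Portfolio 80 × 0.23 = 18.4
  Reflections 64 × 0.05 = 3.2
  Practicals 96 × 0.09 = 8.64
  Assignments 84 × 0.12 = 10.08
  Reading responses 93 × 0.08 = 7.44
  Final exam 64 × 0.28 = 17.92
  Participation 99 × 0.15 = 14.85
Sum = 80.53
80.53 is ≥ 77 and < 87 → B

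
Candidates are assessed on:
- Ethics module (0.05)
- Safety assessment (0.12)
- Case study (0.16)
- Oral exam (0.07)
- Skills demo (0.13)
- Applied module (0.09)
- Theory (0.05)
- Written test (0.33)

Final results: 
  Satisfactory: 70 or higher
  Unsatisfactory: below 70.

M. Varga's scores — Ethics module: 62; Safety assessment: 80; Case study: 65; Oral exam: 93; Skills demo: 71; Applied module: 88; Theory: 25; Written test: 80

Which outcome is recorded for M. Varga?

Weighted total:
  Ethics module 62 × 0.05 = 3.1
  Safety assessment 80 × 0.12 = 9.6
  Case study 65 × 0.16 = 10.4
  Oral exam 93 × 0.07 = 6.51
  Skills demo 71 × 0.13 = 9.23
  Applied module 88 × 0.09 = 7.92
  Theory 25 × 0.05 = 1.25
  Written test 80 × 0.33 = 26.4
Sum = 74.41
74.41 ≥ 70 → Satisfactory

Satisfactory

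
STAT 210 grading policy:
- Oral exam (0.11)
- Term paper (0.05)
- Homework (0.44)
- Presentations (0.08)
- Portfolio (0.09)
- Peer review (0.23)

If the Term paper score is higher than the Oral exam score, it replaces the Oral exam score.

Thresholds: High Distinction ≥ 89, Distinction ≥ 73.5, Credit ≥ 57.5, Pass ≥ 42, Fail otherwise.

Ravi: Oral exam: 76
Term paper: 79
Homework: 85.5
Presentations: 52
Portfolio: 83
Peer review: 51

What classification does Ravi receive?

Term paper (79) > Oral exam (76), so Oral exam counts as 79.
Weighted total:
  Oral exam 79 × 0.11 = 8.69
  Term paper 79 × 0.05 = 3.95
  Homework 85.5 × 0.44 = 37.62
  Presentations 52 × 0.08 = 4.16
  Portfolio 83 × 0.09 = 7.47
  Peer review 51 × 0.23 = 11.73
Sum = 73.62
73.62 is ≥ 73.5 and < 89 → Distinction

Distinction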